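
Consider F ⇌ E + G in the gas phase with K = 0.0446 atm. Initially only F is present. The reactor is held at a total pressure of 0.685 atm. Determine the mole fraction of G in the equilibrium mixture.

Take 1 mol F as basis and let X be its fractional conversion, so ξ = X.
Mole table: n_F = 1 − X; n_E = X; n_G = X.
Total moles n_T = 1 + X.
Mole fractions y_i = n_i/n_T; K = p_E p_G / (p_F) with p_i = y_i·P.
This yields a degree-2 equation in X; solving on (0,1), X = 0.247.
Then n_G = 0.247, n_T = 1.25, so y_G = 0.198.

y_G = 0.198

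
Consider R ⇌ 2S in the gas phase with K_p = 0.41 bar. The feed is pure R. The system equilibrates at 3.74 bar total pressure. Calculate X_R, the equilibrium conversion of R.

Basis: 1 mol R initially; let X = conversion of R. Extent ξ = X.
Mole table: n_R = 1 − X; n_S = 2X.
Total moles n_T = 1 + X.
Mole fractions y_i = n_i/n_T; K_p = p_S^2 / (p_R) with p_i = y_i·P.
Setting this equal to 0.41 bar and taking the physical root (0 < X < 1) gives X = 0.163.

X = 0.163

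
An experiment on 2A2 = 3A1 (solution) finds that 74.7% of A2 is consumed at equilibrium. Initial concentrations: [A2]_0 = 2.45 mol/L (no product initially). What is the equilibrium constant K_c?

K_c = 53.8 mol/L

Let X = conversion of A2.
Concentrations: [A2] = 2.45 − 2.45X; [A1] = 3.68X.
At X = 0.747: [A2] = 0.62, [A1] = 2.75.
K_c = [A1]^3 / ([A2]^2) = 53.8 mol/L.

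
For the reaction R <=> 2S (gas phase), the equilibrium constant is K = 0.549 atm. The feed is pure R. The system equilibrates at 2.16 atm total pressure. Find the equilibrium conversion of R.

X = 0.244

Take 1 mol R as basis and let X be its fractional conversion, so ξ = X.
Species balance: n_R = 1 − X; n_S = 2X.
Total moles n_T = 1 + X.
Mole fractions y_i = n_i/n_T; K = p_S^2 / (p_R) with p_i = y_i·P.
Substituting and setting equal to 0.549 atm gives a polynomial in X; the root in (0,1) is X = 0.244.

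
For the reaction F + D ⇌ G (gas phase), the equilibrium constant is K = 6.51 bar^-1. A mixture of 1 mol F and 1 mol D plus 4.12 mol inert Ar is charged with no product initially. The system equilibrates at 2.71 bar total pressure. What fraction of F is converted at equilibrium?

Let X = conversion of F (basis 1 mol F); extent of reaction ξ = X.
Species balance: n_F = 1 − X; n_D = 1 − X; n_G = X; n_I = 4.12 (inert).
n_T = Σnᵢ = 6.12 − X.
With p_i = (n_i/n_T)P, K = p_G / (p_F p_D).
This yields a degree-2 equation in X; solving on (0,1), X = 0.575.

X = 0.575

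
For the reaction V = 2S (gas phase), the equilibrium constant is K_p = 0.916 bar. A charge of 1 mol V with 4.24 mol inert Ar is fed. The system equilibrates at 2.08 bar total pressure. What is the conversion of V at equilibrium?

X = 0.541

Take 1 mol V as basis and let X be its fractional conversion, so ξ = X.
Species balance: n_V = 1 − X; n_S = 2X; n_I = 4.24 (inert).
Summing: n_T = 5.24 + X.
With p_i = (n_i/n_T)P, K_p = p_S^2 / (p_V).
This yields a degree-2 equation in X; solving on (0,1), X = 0.541.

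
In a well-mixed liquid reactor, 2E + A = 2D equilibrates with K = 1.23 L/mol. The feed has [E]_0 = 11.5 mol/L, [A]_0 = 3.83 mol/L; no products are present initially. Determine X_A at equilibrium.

Let X = conversion of A; extent ξ = 3.83·X mol/L.
Concentrations: [E] = 11.5 − 7.66X; [A] = 3.83 − 3.83X; [D] = 7.66X.
K = [D]^2 / ([E]^2 [A]).
Equating to 1.23 L/mol: the physical root is X = 0.768.

X = 0.768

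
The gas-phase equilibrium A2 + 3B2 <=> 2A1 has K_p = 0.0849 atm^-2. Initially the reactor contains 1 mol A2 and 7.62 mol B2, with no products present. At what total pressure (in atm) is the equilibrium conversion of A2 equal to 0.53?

P = 2.71 atm

Take 1 mol A2 as basis and let X be its fractional conversion, so ξ = X.
Species balance: n_A2 = 1 − X; n_B2 = 7.62 − 3X; n_A1 = 2X.
n_T = Σnᵢ = 8.62 − 2X.
K_p = p_A1^2 / (p_A2 p_B2^3) with p_i = (n_i/n_T)·P.
At X = 0.53: the mole-fraction product g(X) = Π y_i^ν_i = 0.6232. Since K_p = g(X)·P^{-2}, P = (g/K_p)^(1/2) = (0.6232/0.0849)^(1/2) = 2.71 atm.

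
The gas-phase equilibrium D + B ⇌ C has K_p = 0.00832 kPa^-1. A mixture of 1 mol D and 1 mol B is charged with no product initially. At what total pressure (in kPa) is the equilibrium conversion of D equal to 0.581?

P = 564 kPa

Let X = conversion of D (basis 1 mol D); extent of reaction ξ = X.
Species balance: n_D = 1 − X; n_B = 1 − X; n_C = X.
Total moles n_T = 2 − X.
K_p = p_C / (p_D p_B) with p_i = (n_i/n_T)·P.
At X = 0.581: the mole-fraction product g(X) = Π y_i^ν_i = 4.696. Since K_p = g(X)·P^{-1}, P = (g/K_p)^(1/1) = (4.696/0.00832)^(1/1) = 564 kPa.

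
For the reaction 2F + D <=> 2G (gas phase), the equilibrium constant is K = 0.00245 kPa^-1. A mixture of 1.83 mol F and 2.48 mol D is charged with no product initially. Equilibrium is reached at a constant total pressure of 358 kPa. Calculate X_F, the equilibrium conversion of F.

X = 0.407

Let X = conversion of F (basis 1.83 mol F); extent of reaction ξ = 0.915X.
Mole table: n_F = 1.83 − 1.83X; n_D = 2.48 − 0.915X; n_G = 1.83X.
n_T = Σnᵢ = 4.31 − 0.915X.
With p_i = (n_i/n_T)P, K = p_G^2 / (p_F^2 p_D).
Equating to 0.00245 kPa^-1 and solving on 0 < X < 1: X = 0.407.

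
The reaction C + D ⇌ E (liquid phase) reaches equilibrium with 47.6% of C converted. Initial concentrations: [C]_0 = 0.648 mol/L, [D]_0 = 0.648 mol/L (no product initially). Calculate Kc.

Kc = 2.68 L/mol

Let X = conversion of C.
Concentrations: [C] = 0.648 − 0.648X; [D] = 0.648 − 0.648X; [E] = 0.648X.
At X = 0.476: [C] = 0.34, [D] = 0.34, [E] = 0.308.
Kc = [E] / ([C] [D]) = 2.68 L/mol.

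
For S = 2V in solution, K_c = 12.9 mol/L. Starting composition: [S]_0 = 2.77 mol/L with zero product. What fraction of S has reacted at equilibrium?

Let X = conversion of S; extent ξ = 2.77·X mol/L.
Concentrations: [S] = 2.77 − 2.77X; [V] = 5.54X.
K_c = [V]^2 / ([S]).
Solving K_c = 12.9 for X ∈ (0,1): X = 0.644.

X = 0.644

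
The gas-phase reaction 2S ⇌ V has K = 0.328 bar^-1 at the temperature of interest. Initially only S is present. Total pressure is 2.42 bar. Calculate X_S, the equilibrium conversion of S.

Take 1 mol S as basis and let X be its fractional conversion, so ξ = 0.5X.
Moles: n_S = 1 − X; n_V = 0.5X.
Total moles n_T = 1 − 0.5X.
Mole fractions y_i = n_i/n_T; K = p_V / (p_S^2) with p_i = y_i·P.
Equating to 0.328 bar^-1 and solving on 0 < X < 1: X = 0.511.

X = 0.511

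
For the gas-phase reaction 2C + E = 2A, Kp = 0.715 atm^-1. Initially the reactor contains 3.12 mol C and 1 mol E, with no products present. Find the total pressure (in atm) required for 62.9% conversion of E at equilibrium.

Take 1 mol E as basis and let X be its fractional conversion, so ξ = X.
Species balance: n_C = 3.12 − 2X; n_E = 1 − X; n_A = 2X.
Summing: n_T = 4.12 − X.
Kp = p_A^2 / (p_C^2 p_E) with p_i = (n_i/n_T)·P.
At X = 0.629: the mole-fraction product g(X) = Π y_i^ν_i = 4.295. Since Kp = g(X)·P^{-1}, P = (g/Kp)^(1/1) = (4.295/0.715)^(1/1) = 6.01 atm.

P = 6.01 atm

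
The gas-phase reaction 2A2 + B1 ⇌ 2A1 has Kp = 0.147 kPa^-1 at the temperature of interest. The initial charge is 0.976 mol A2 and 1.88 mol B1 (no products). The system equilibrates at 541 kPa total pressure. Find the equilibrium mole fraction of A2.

Let X = conversion of A2 (basis 0.976 mol A2); extent of reaction ξ = 0.488X.
At extent ξ: n_A2 = 0.976 − 0.976X; n_B1 = 1.88 − 0.488X; n_A1 = 0.976X.
n_T = Σnᵢ = 2.86 − 0.488X.
y_i = n_i/n_T, p_i = y_i·P. Kp = p_A1^2 / (p_A2^2 p_B1).
Substituting and setting equal to 0.147 kPa^-1 gives a polynomial in X; the root in (0,1) is X = 0.873.
Then n_A2 = 0.124, n_T = 2.43, so y_A2 = 0.051.

y_A2 = 0.051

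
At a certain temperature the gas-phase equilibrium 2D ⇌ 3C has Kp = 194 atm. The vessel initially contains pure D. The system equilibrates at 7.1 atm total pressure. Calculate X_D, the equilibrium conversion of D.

Take 1 mol D as basis and let X be its fractional conversion, so ξ = 0.5X.
At extent ξ: n_D = 1 − X; n_C = 1.5X.
Summing: n_T = 1 + 0.5X.
With p_i = (n_i/n_T)P, Kp = p_C^3 / (p_D^2).
Setting this equal to 194 atm and taking the physical root (0 < X < 1) gives X = 0.791.

X = 0.791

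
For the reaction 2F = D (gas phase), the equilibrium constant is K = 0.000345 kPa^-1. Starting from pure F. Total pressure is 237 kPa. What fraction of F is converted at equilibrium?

Basis: 1 mol F initially; let X = conversion of F. Extent ξ = 0.5X.
Mole table: n_F = 1 − X; n_D = 0.5X.
Total moles n_T = 1 − 0.5X.
With p_i = (n_i/n_T)P, K = p_D / (p_F^2).
Equating to 0.000345 kPa^-1 and solving on 0 < X < 1: X = 0.132.

X = 0.132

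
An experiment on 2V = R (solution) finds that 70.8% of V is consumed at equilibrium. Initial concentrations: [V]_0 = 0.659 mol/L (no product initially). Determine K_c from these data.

K_c = 6.3 L/mol

Let X = conversion of V.
Concentrations: [V] = 0.659 − 0.659X; [R] = 0.33X.
At X = 0.708: [V] = 0.192, [R] = 0.233.
K_c = [R] / ([V]^2) = 6.3 L/mol.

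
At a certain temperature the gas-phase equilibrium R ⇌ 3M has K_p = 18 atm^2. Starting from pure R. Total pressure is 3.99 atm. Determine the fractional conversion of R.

X = 0.436

Basis: 1 mol R initially; let X = conversion of R. Extent ξ = X.
Mole table: n_R = 1 − X; n_M = 3X.
n_T = Σnᵢ = 1 + 2X.
y_i = n_i/n_T, p_i = y_i·P. K_p = p_M^3 / (p_R).
Substituting and setting equal to 18 atm^2 gives a polynomial in X; the root in (0,1) is X = 0.436.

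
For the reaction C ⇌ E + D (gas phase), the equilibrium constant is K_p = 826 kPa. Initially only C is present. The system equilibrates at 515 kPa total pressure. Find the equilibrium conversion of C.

X = 0.785

Let X = conversion of C (basis 1 mol C); extent of reaction ξ = X.
Species balance: n_C = 1 − X; n_E = X; n_D = X.
n_T = Σnᵢ = 1 + X.
Mole fractions y_i = n_i/n_T; K_p = p_E p_D / (p_C) with p_i = y_i·P.
Substituting and setting equal to 826 kPa gives a polynomial in X; the root in (0,1) is X = 0.785.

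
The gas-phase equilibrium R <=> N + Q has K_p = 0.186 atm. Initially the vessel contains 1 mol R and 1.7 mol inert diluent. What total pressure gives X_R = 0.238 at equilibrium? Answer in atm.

Basis: 1 mol R initially; let X = conversion of R. Extent ξ = X.
Moles: n_R = 1 − X; n_N = X; n_Q = X; n_I = 1.7 (inert).
n_T = Σnᵢ = 2.7 + X.
K_p = p_N p_Q / (p_R) with p_i = (n_i/n_T)·P.
At X = 0.238: the mole-fraction product g(X) = Π y_i^ν_i = 0.0253. Since K_p = g(X)·P^{1}, P = (K_p/g)^(1/1) = (0.186/0.0253)^(1/1) = 7.35 atm.

P = 7.35 atm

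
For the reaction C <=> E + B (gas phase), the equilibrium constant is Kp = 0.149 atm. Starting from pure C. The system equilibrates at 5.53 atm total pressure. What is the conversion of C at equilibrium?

Basis: 1 mol C initially; let X = conversion of C. Extent ξ = X.
Mole table: n_C = 1 − X; n_E = X; n_B = X.
Summing: n_T = 1 + X.
Mole fractions y_i = n_i/n_T; Kp = p_E p_B / (p_C) with p_i = y_i·P.
Equating to 0.149 atm and solving on 0 < X < 1: X = 0.162.

X = 0.162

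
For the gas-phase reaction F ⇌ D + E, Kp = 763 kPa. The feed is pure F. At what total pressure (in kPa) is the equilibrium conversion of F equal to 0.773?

Let X = conversion of F (basis 1 mol F); extent of reaction ξ = X.
Mole table: n_F = 1 − X; n_D = X; n_E = X.
Total moles n_T = 1 + X.
Kp = p_D p_E / (p_F) with p_i = (n_i/n_T)·P.
At X = 0.773: the mole-fraction product g(X) = Π y_i^ν_i = 1.485. Since Kp = g(X)·P^{1}, P = (Kp/g)^(1/1) = (763/1.485)^(1/1) = 514 kPa.

P = 514 kPa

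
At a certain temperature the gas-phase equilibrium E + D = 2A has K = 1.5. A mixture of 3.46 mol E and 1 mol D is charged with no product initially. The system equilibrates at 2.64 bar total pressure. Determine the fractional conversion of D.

X = 0.628

Let X = conversion of D (basis 1 mol D); extent of reaction ξ = X.
Mole table: n_E = 3.46 − X; n_D = 1 − X; n_A = 2X.
Since Δν = 0, n_T = 4.46 throughout.
y_i = n_i/n_T, p_i = y_i·P. K = p_A^2 / (p_E p_D).
Equating to 1.5 and solving on 0 < X < 1: X = 0.628.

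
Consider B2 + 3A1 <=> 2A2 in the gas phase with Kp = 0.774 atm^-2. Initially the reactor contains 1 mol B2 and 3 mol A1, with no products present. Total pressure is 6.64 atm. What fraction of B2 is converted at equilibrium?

Basis: 1 mol B2 initially; let X = conversion of B2. Extent ξ = X.
Moles: n_B2 = 1 − X; n_A1 = 3 − 3X; n_A2 = 2X.
Total moles n_T = 4 − 2X.
With p_i = (n_i/n_T)P, Kp = p_A2^2 / (p_B2 p_A1^3).
Equating to 0.774 atm^-2 and solving on 0 < X < 1: X = 0.659.

X = 0.659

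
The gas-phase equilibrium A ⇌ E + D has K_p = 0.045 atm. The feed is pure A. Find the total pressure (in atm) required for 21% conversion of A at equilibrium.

P = 0.975 atm

Take 1 mol A as basis and let X be its fractional conversion, so ξ = X.
Mole table: n_A = 1 − X; n_E = X; n_D = X.
Summing: n_T = 1 + X.
K_p = p_E p_D / (p_A) with p_i = (n_i/n_T)·P.
At X = 0.21: the mole-fraction product g(X) = Π y_i^ν_i = 0.04613. Since K_p = g(X)·P^{1}, P = (K_p/g)^(1/1) = (0.045/0.04613)^(1/1) = 0.975 atm.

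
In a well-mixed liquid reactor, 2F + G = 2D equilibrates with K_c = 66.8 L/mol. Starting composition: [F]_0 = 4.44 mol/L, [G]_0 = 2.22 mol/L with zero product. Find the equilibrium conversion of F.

Let X = conversion of F; extent ξ = 4.44X/2 mol/L.
Concentrations: [F] = 4.44 − 4.44X; [G] = 2.22 − 2.22X; [D] = 4.44X.
K_c = [D]^2 / ([F]^2 [G]).
Setting equal to 66.8 and solving for X on (0,1) gives X = 0.833.

X = 0.833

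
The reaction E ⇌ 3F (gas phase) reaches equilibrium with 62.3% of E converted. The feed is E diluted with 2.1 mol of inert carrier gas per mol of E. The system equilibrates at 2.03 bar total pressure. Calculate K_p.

Take 1 mol E as basis and let X be its fractional conversion, so ξ = X.
Species balance: n_E = 1 − X; n_F = 3X; n_I = 2.1 (inert).
Total moles n_T = 3.1 + 2X.
At X = 0.623: n_E = 0.377, n_F = 1.87, n_T = 4.35.
p_i = (n_i/n_T)·P. K_p = p_F^3 / (p_E) = 3.78 bar^2.

K_p = 3.78 bar^2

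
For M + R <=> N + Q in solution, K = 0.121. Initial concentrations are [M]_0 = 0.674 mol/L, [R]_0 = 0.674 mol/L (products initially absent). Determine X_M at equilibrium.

X = 0.258

Let X = conversion of M; extent ξ = 0.674·X mol/L.
Concentrations: [M] = 0.674 − 0.674X; [R] = 0.674 − 0.674X; [N] = 0.674X; [Q] = 0.674X.
K = [N] [Q] / ([M] [R]).
Solving K = 0.121 for X ∈ (0,1): X = 0.258.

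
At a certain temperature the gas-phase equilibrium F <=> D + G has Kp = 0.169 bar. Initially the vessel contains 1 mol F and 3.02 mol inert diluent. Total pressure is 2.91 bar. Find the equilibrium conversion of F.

X = 0.394

Take 1 mol F as basis and let X be its fractional conversion, so ξ = X.
At extent ξ: n_F = 1 − X; n_D = X; n_G = X; n_I = 3.02 (inert).
n_T = Σnᵢ = 4.02 + X.
Mole fractions y_i = n_i/n_T; Kp = p_D p_G / (p_F) with p_i = y_i·P.
This yields a degree-2 equation in X; solving on (0,1), X = 0.394.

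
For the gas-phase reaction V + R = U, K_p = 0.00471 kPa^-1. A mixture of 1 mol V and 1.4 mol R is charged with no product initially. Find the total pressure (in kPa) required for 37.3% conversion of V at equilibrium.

P = 249 kPa

Basis: 1 mol V initially; let X = conversion of V. Extent ξ = X.
Mole table: n_V = 1 − X; n_R = 1.4 − X; n_U = X.
Total moles n_T = 2.4 − X.
K_p = p_U / (p_V p_R) with p_i = (n_i/n_T)·P.
At X = 0.373: the mole-fraction product g(X) = Π y_i^ν_i = 1.174. Since K_p = g(X)·P^{-1}, P = (g/K_p)^(1/1) = (1.174/0.00471)^(1/1) = 249 kPa.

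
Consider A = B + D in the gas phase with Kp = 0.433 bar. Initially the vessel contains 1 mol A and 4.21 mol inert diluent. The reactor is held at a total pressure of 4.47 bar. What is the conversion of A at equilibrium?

X = 0.517

Basis: 1 mol A initially; let X = conversion of A. Extent ξ = X.
At extent ξ: n_A = 1 − X; n_B = X; n_D = X; n_I = 4.21 (inert).
Total moles n_T = 5.21 + X.
y_i = n_i/n_T, p_i = y_i·P. Kp = p_B p_D / (p_A).
Equating to 0.433 bar and solving on 0 < X < 1: X = 0.517.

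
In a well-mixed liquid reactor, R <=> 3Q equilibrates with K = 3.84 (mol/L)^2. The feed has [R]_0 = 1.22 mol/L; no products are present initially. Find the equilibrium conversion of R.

Let X = conversion of R; extent ξ = 1.22·X mol/L.
Concentrations: [R] = 1.22 − 1.22X; [Q] = 3.66X.
K = [Q]^3 / ([R]).
Equating to 3.84 (mol/L)^2: the physical root is X = 0.388.

X = 0.388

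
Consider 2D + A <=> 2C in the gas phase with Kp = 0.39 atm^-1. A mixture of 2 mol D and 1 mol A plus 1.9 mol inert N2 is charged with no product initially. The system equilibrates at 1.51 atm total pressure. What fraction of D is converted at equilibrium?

Let X = conversion of D (basis 2 mol D); extent of reaction ξ = X.
Mole table: n_D = 2 − 2X; n_A = 1 − X; n_C = 2X; n_I = 1.9 (inert).
Summing: n_T = 4.9 − X.
Mole fractions y_i = n_i/n_T; Kp = p_C^2 / (p_D^2 p_A) with p_i = y_i·P.
Setting this equal to 0.39 atm^-1 and taking the physical root (0 < X < 1) gives X = 0.237.

X = 0.237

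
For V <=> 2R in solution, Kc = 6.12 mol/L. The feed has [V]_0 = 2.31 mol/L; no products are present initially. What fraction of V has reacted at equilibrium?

Let X = conversion of V; extent ξ = 2.31·X mol/L.
Concentrations: [V] = 2.31 − 2.31X; [R] = 4.62X.
Kc = [R]^2 / ([V]).
This equals 6.12 at X = 0.547 (the root in 0 < X < 1).

X = 0.547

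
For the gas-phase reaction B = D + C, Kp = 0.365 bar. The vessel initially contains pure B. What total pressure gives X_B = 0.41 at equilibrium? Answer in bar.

P = 1.81 bar

Basis: 1 mol B initially; let X = conversion of B. Extent ξ = X.
Mole table: n_B = 1 − X; n_D = X; n_C = X.
n_T = Σnᵢ = 1 + X.
Kp = p_D p_C / (p_B) with p_i = (n_i/n_T)·P.
At X = 0.41: the mole-fraction product g(X) = Π y_i^ν_i = 0.2021. Since Kp = g(X)·P^{1}, P = (Kp/g)^(1/1) = (0.365/0.2021)^(1/1) = 1.81 bar.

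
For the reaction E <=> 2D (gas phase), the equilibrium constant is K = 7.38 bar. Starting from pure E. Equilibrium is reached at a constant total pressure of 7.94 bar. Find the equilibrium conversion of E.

Take 1 mol E as basis and let X be its fractional conversion, so ξ = X.
Moles: n_E = 1 − X; n_D = 2X.
Summing: n_T = 1 + X.
Mole fractions y_i = n_i/n_T; K = p_D^2 / (p_E) with p_i = y_i·P.
This yields a degree-2 equation in X; solving on (0,1), X = 0.434.

X = 0.434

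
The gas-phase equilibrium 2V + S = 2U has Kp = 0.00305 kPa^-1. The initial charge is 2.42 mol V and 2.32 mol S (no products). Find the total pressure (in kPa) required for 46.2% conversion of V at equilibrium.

Basis: 2.42 mol V initially; let X = conversion of V. Extent ξ = 1.21X.
Moles: n_V = 2.42 − 2.42X; n_S = 2.32 − 1.21X; n_U = 2.42X.
Summing: n_T = 4.74 − 1.21X.
Kp = p_U^2 / (p_V^2 p_S) with p_i = (n_i/n_T)·P.
At X = 0.462: the mole-fraction product g(X) = Π y_i^ν_i = 1.751. Since Kp = g(X)·P^{-1}, P = (g/Kp)^(1/1) = (1.751/0.00305)^(1/1) = 574 kPa.

P = 574 kPa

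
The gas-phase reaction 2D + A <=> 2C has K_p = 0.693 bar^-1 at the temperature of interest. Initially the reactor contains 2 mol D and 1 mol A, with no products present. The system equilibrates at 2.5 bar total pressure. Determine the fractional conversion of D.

X = 0.389

Let X = conversion of D (basis 2 mol D); extent of reaction ξ = X.
Species balance: n_D = 2 − 2X; n_A = 1 − X; n_C = 2X.
n_T = Σnᵢ = 3 − X.
y_i = n_i/n_T, p_i = y_i·P. K_p = p_C^2 / (p_D^2 p_A).
Setting this equal to 0.693 bar^-1 and taking the physical root (0 < X < 1) gives X = 0.389.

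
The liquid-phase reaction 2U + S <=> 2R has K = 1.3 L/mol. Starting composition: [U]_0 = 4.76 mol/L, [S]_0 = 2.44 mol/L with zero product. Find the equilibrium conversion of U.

X = 0.548

Let X = conversion of U; extent ξ = 4.76X/2 mol/L.
Concentrations: [U] = 4.76 − 4.76X; [S] = 2.44 − 2.38X; [R] = 4.76X.
K = [R]^2 / ([U]^2 [S]).
This equals 1.3 at X = 0.548 (the root in 0 < X < 1).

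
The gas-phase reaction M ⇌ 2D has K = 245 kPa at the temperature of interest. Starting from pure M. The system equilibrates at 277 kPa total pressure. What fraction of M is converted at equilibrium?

X = 0.426

Take 1 mol M as basis and let X be its fractional conversion, so ξ = X.
Moles: n_M = 1 − X; n_D = 2X.
n_T = Σnᵢ = 1 + X.
y_i = n_i/n_T, p_i = y_i·P. K = p_D^2 / (p_M).
This yields a degree-2 equation in X; solving on (0,1), X = 0.426.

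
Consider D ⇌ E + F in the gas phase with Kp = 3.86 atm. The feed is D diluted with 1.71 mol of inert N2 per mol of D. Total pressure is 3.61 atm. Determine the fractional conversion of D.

X = 0.821

Let X = conversion of D (basis 1 mol D); extent of reaction ξ = X.
Moles: n_D = 1 − X; n_E = X; n_F = X; n_I = 1.71 (inert).
n_T = Σnᵢ = 2.71 + X.
y_i = n_i/n_T, p_i = y_i·P. Kp = p_E p_F / (p_D).
Equating to 3.86 atm and solving on 0 < X < 1: X = 0.821.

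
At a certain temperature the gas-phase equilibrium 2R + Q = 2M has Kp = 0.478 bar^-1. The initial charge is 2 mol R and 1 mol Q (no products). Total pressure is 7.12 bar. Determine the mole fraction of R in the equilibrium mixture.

y_R = 0.425

Basis: 2 mol R initially; let X = conversion of R. Extent ξ = X.
Moles: n_R = 2 − 2X; n_Q = 1 − X; n_M = 2X.
n_T = Σnᵢ = 3 − X.
With p_i = (n_i/n_T)P, Kp = p_M^2 / (p_R^2 p_Q).
Setting this equal to 0.478 bar^-1 and taking the physical root (0 < X < 1) gives X = 0.460.
Then n_R = 1.08, n_T = 2.54, so y_R = 0.425.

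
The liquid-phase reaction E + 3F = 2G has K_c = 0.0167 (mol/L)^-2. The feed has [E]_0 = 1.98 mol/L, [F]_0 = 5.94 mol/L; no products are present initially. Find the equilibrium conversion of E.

X = 0.313

Let X = conversion of E; extent ξ = 1.98·X mol/L.
Concentrations: [E] = 1.98 − 1.98X; [F] = 5.94 − 5.94X; [G] = 3.96X.
K_c = [G]^2 / ([E] [F]^3).
Equating to 0.0167 (mol/L)^-2: the physical root is X = 0.313.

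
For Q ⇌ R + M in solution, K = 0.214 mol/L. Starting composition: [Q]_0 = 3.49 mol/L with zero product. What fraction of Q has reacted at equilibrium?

Let X = conversion of Q; extent ξ = 3.49·X mol/L.
Concentrations: [Q] = 3.49 − 3.49X; [R] = 3.49X; [M] = 3.49X.
K = [R] [M] / ([Q]).
Solving K = 0.214 for X ∈ (0,1): X = 0.219.

X = 0.219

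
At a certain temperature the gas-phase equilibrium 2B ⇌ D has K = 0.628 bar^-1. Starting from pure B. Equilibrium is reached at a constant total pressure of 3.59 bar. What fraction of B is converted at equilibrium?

Take 1 mol B as basis and let X be its fractional conversion, so ξ = 0.5X.
At extent ξ: n_B = 1 − X; n_D = 0.5X.
Summing: n_T = 1 − 0.5X.
y_i = n_i/n_T, p_i = y_i·P. K = p_D / (p_B^2).
Setting this equal to 0.628 bar^-1 and taking the physical root (0 < X < 1) gives X = 0.684.

X = 0.684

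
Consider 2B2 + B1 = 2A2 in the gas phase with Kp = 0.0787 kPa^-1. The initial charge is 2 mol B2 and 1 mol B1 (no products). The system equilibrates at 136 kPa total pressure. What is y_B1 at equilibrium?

y_B1 = 0.174

Let X = conversion of B2 (basis 2 mol B2); extent of reaction ξ = X.
Mole table: n_B2 = 2 − 2X; n_B1 = 1 − X; n_A2 = 2X.
n_T = Σnᵢ = 3 − X.
With p_i = (n_i/n_T)P, Kp = p_A2^2 / (p_B2^2 p_B1).
Equating to 0.0787 kPa^-1 and solving on 0 < X < 1: X = 0.577.
Then n_B1 = 0.423, n_T = 2.42, so y_B1 = 0.174.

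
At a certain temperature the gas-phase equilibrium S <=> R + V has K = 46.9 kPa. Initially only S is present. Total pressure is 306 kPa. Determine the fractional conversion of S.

Basis: 1 mol S initially; let X = conversion of S. Extent ξ = X.
At extent ξ: n_S = 1 − X; n_R = X; n_V = X.
Summing: n_T = 1 + X.
Mole fractions y_i = n_i/n_T; K = p_R p_V / (p_S) with p_i = y_i·P.
This yields a degree-2 equation in X; solving on (0,1), X = 0.365.

X = 0.365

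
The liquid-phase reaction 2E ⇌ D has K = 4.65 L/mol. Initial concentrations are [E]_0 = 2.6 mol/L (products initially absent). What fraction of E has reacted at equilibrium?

Let X = conversion of E; extent ξ = 2.6X/2 mol/L.
Concentrations: [E] = 2.6 − 2.6X; [D] = 1.3X.
K = [D] / ([E]^2).
Equating to 4.65 L/mol: the physical root is X = 0.816.

X = 0.816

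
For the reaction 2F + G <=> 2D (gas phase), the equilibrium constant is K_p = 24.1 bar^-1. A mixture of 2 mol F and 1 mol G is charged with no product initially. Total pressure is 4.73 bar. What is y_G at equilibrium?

y_G = 0.102

Let X = conversion of F (basis 2 mol F); extent of reaction ξ = X.
Mole table: n_F = 2 − 2X; n_G = 1 − X; n_D = 2X.
Summing: n_T = 3 − X.
y_i = n_i/n_T, p_i = y_i·P. K_p = p_D^2 / (p_F^2 p_G).
Substituting and setting equal to 24.1 bar^-1 gives a polynomial in X; the root in (0,1) is X = 0.773.
Then n_G = 0.227, n_T = 2.23, so y_G = 0.102.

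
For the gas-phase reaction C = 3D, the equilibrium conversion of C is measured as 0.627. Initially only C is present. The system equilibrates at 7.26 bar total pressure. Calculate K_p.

K_p = 185 bar^2

Basis: 1 mol C initially; let X = conversion of C. Extent ξ = X.
At extent ξ: n_C = 1 − X; n_D = 3X.
Summing: n_T = 1 + 2X.
At X = 0.627: n_C = 0.373, n_D = 1.88, n_T = 2.25.
p_i = (n_i/n_T)·P. K_p = p_D^3 / (p_C) = 185 bar^2.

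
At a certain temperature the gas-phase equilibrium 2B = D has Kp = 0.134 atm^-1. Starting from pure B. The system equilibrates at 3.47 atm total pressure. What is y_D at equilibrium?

Let X = conversion of B (basis 1 mol B); extent of reaction ξ = 0.5X.
At extent ξ: n_B = 1 − X; n_D = 0.5X.
Summing: n_T = 1 − 0.5X.
y_i = n_i/n_T, p_i = y_i·P. Kp = p_D / (p_B^2).
Substituting and setting equal to 0.134 atm^-1 gives a polynomial in X; the root in (0,1) is X = 0.409.
Then n_D = 0.204, n_T = 0.796, so y_D = 0.257.

y_D = 0.257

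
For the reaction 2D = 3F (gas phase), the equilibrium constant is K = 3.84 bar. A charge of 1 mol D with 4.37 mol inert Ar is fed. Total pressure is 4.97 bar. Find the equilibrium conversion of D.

X = 0.596

Let X = conversion of D (basis 1 mol D); extent of reaction ξ = 0.5X.
At extent ξ: n_D = 1 − X; n_F = 1.5X; n_I = 4.37 (inert).
Summing: n_T = 5.37 + 0.5X.
Mole fractions y_i = n_i/n_T; K = p_F^3 / (p_D^2) with p_i = y_i·P.
This yields a degree-3 equation in X; solving on (0,1), X = 0.596.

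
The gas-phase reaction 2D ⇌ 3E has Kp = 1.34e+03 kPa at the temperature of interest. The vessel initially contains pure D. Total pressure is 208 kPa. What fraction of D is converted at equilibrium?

Let X = conversion of D (basis 1 mol D); extent of reaction ξ = 0.5X.
Species balance: n_D = 1 − X; n_E = 1.5X.
Summing: n_T = 1 + 0.5X.
y_i = n_i/n_T, p_i = y_i·P. Kp = p_E^3 / (p_D^2).
Setting this equal to 1.34e+03 kPa and taking the physical root (0 < X < 1) gives X = 0.662.

X = 0.662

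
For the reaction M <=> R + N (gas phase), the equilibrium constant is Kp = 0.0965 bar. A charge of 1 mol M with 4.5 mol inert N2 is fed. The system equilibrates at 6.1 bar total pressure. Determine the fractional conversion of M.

X = 0.260

Let X = conversion of M (basis 1 mol M); extent of reaction ξ = X.
Species balance: n_M = 1 − X; n_R = X; n_N = X; n_I = 4.5 (inert).
n_T = Σnᵢ = 5.5 + X.
With p_i = (n_i/n_T)P, Kp = p_R p_N / (p_M).
Substituting and setting equal to 0.0965 bar gives a polynomial in X; the root in (0,1) is X = 0.260.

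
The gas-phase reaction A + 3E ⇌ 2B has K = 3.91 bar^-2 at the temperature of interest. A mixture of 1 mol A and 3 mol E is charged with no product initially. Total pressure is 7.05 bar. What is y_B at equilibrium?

Let X = conversion of A (basis 1 mol A); extent of reaction ξ = X.
Moles: n_A = 1 − X; n_E = 3 − 3X; n_B = 2X.
Total moles n_T = 4 − 2X.
y_i = n_i/n_T, p_i = y_i·P. K = p_B^2 / (p_A p_E^3).
Setting this equal to 3.91 bar^-2 and taking the physical root (0 < X < 1) gives X = 0.771.
Then n_B = 1.54, n_T = 2.46, so y_B = 0.628.

y_B = 0.628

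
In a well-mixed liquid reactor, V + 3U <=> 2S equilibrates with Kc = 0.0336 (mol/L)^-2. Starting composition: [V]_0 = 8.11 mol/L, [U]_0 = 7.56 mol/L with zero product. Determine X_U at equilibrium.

Let X = conversion of U; extent ξ = 7.56X/3 mol/L.
Concentrations: [V] = 8.11 − 2.52X; [U] = 7.56 − 7.56X; [S] = 5.04X.
Kc = [S]^2 / ([V] [U]^3).
Equating to 0.0336 (mol/L)^-2: the physical root is X = 0.564.

X = 0.564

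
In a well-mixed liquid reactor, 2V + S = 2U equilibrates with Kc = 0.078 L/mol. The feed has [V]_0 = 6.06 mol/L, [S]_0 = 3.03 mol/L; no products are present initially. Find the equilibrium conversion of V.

X = 0.291

Let X = conversion of V; extent ξ = 6.06X/2 mol/L.
Concentrations: [V] = 6.06 − 6.06X; [S] = 3.03 − 3.03X; [U] = 6.06X.
Kc = [U]^2 / ([V]^2 [S]).
Setting equal to 0.078 and solving for X on (0,1) gives X = 0.291.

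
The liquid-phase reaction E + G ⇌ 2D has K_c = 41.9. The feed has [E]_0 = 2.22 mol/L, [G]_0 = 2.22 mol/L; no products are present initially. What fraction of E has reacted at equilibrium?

Let X = conversion of E; extent ξ = 2.22·X mol/L.
Concentrations: [E] = 2.22 − 2.22X; [G] = 2.22 − 2.22X; [D] = 4.44X.
K_c = [D]^2 / ([E] [G]).
Setting equal to 41.9 and solving for X on (0,1) gives X = 0.764.

X = 0.764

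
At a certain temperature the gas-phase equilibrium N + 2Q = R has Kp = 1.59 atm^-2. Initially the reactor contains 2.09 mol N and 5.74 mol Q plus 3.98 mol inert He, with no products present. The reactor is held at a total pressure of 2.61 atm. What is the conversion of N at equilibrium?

Take 2.09 mol N as basis and let X be its fractional conversion, so ξ = 2.09X.
Moles: n_N = 2.09 − 2.09X; n_Q = 5.74 − 4.18X; n_R = 2.09X; n_I = 3.98 (inert).
Total moles n_T = 11.8 − 4.18X.
With p_i = (n_i/n_T)P, Kp = p_R / (p_N p_Q^2).
Substituting and setting equal to 1.59 atm^-2 gives a polynomial in X; the root in (0,1) is X = 0.576.

X = 0.576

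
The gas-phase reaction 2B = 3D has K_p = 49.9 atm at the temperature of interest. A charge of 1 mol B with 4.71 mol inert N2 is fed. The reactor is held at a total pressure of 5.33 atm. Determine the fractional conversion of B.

Take 1 mol B as basis and let X be its fractional conversion, so ξ = 0.5X.
Mole table: n_B = 1 − X; n_D = 1.5X; n_I = 4.71 (inert).
n_T = Σnᵢ = 5.71 + 0.5X.
y_i = n_i/n_T, p_i = y_i·P. K_p = p_D^3 / (p_B^2).
Equating to 49.9 atm and solving on 0 < X < 1: X = 0.820.

X = 0.820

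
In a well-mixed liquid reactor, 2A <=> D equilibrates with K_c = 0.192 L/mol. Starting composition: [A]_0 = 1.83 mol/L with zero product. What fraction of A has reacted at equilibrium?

X = 0.323

Let X = conversion of A; extent ξ = 1.83X/2 mol/L.
Concentrations: [A] = 1.83 − 1.83X; [D] = 0.915X.
K_c = [D] / ([A]^2).
Solving K_c = 0.192 for X ∈ (0,1): X = 0.323.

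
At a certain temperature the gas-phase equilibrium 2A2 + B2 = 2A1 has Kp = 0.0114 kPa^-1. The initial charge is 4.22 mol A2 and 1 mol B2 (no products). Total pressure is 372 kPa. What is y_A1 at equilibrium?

y_A1 = 0.319

Take 1 mol B2 as basis and let X be its fractional conversion, so ξ = X.
Mole table: n_A2 = 4.22 − 2X; n_B2 = 1 − X; n_A1 = 2X.
n_T = Σnᵢ = 5.22 − X.
y_i = n_i/n_T, p_i = y_i·P. Kp = p_A1^2 / (p_A2^2 p_B2).
Setting this equal to 0.0114 kPa^-1 and taking the physical root (0 < X < 1) gives X = 0.718.
Then n_A1 = 1.44, n_T = 4.5, so y_A1 = 0.319.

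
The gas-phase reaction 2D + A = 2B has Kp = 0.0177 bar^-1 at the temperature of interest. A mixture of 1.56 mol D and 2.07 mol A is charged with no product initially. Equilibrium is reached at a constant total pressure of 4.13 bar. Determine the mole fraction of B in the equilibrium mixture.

y_B = 0.075

Let X = conversion of D (basis 1.56 mol D); extent of reaction ξ = 0.78X.
At extent ξ: n_D = 1.56 − 1.56X; n_A = 2.07 − 0.78X; n_B = 1.56X.
n_T = Σnᵢ = 3.63 − 0.78X.
Mole fractions y_i = n_i/n_T; Kp = p_B^2 / (p_D^2 p_A) with p_i = y_i·P.
Setting this equal to 0.0177 bar^-1 and taking the physical root (0 < X < 1) gives X = 0.168.
Then n_B = 0.261, n_T = 3.5, so y_B = 0.075.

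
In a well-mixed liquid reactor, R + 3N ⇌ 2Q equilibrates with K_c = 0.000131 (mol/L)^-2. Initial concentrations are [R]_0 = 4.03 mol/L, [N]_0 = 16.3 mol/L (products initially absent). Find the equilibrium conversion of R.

X = 0.146

Let X = conversion of R; extent ξ = 4.03·X mol/L.
Concentrations: [R] = 4.03 − 4.03X; [N] = 16.3 − 12.1X; [Q] = 8.06X.
K_c = [Q]^2 / ([R] [N]^3).
Equating to 0.000131 (mol/L)^-2: the physical root is X = 0.146.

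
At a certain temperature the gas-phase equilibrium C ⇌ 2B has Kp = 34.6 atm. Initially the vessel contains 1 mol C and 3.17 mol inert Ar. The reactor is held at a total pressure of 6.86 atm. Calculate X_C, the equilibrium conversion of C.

X = 0.879

Basis: 1 mol C initially; let X = conversion of C. Extent ξ = X.
Moles: n_C = 1 − X; n_B = 2X; n_I = 3.17 (inert).
n_T = Σnᵢ = 4.17 + X.
y_i = n_i/n_T, p_i = y_i·P. Kp = p_B^2 / (p_C).
Equating to 34.6 atm and solving on 0 < X < 1: X = 0.879.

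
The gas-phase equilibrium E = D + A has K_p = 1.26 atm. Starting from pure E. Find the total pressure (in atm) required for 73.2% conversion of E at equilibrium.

Take 1 mol E as basis and let X be its fractional conversion, so ξ = X.
Species balance: n_E = 1 − X; n_D = X; n_A = X.
Total moles n_T = 1 + X.
K_p = p_D p_A / (p_E) with p_i = (n_i/n_T)·P.
At X = 0.732: the mole-fraction product g(X) = Π y_i^ν_i = 1.154. Since K_p = g(X)·P^{1}, P = (K_p/g)^(1/1) = (1.26/1.154)^(1/1) = 1.09 atm.

P = 1.09 atm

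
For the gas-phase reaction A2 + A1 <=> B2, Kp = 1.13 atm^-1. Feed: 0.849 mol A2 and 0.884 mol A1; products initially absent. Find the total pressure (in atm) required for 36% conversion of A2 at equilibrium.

P = 1.23 atm

Take 0.849 mol A2 as basis and let X be its fractional conversion, so ξ = 0.849X.
Mole table: n_A2 = 0.849 − 0.849X; n_A1 = 0.884 − 0.849X; n_B2 = 0.849X.
Summing: n_T = 1.73 − 0.849X.
Kp = p_B2 / (p_A2 p_A1) with p_i = (n_i/n_T)·P.
At X = 0.36: the mole-fraction product g(X) = Π y_i^ν_i = 1.388. Since Kp = g(X)·P^{-1}, P = (g/Kp)^(1/1) = (1.388/1.13)^(1/1) = 1.23 atm.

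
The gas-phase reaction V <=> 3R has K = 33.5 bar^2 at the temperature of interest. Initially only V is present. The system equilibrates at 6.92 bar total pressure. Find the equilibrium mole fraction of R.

Basis: 1 mol V initially; let X = conversion of V. Extent ξ = X.
Moles: n_V = 1 − X; n_R = 3X.
Summing: n_T = 1 + 2X.
With p_i = (n_i/n_T)P, K = p_R^3 / (p_V).
Equating to 33.5 bar^2 and solving on 0 < X < 1: X = 0.367.
Then n_R = 1.1, n_T = 1.73, so y_R = 0.635.

y_R = 0.635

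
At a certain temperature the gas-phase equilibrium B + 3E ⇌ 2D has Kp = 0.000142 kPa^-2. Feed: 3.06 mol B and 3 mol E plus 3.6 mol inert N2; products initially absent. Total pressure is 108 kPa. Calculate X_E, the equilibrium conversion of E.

Take 3 mol E as basis and let X be its fractional conversion, so ξ = X.
Moles: n_B = 3.06 − X; n_E = 3 − 3X; n_D = 2X; n_I = 3.6 (inert).
Summing: n_T = 9.66 − 2X.
With p_i = (n_i/n_T)P, Kp = p_D^2 / (p_B p_E^3).
Equating to 0.000142 kPa^-2 and solving on 0 < X < 1: X = 0.334.

X = 0.334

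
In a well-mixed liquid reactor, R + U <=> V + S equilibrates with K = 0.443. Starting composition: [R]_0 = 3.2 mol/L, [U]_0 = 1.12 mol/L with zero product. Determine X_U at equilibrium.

Let X = conversion of U; extent ξ = 1.12·X mol/L.
Concentrations: [R] = 3.2 − 1.12X; [U] = 1.12 − 1.12X; [V] = 1.12X; [S] = 1.12X.
K = [V] [S] / ([R] [U]).
Setting equal to 0.443 and solving for X on (0,1) gives X = 0.617.

X = 0.617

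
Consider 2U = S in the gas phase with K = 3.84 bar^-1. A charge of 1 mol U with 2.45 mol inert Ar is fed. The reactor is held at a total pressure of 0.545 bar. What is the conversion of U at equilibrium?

Basis: 1 mol U initially; let X = conversion of U. Extent ξ = 0.5X.
At extent ξ: n_U = 1 − X; n_S = 0.5X; n_I = 2.45 (inert).
Total moles n_T = 3.45 − 0.5X.
With p_i = (n_i/n_T)P, K = p_S / (p_U^2).
Substituting and setting equal to 3.84 bar^-1 gives a polynomial in X; the root in (0,1) is X = 0.426.

X = 0.426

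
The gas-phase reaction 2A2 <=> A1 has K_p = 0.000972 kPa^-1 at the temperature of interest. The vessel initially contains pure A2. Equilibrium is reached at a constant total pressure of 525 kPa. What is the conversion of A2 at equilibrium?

X = 0.427

Take 1 mol A2 as basis and let X be its fractional conversion, so ξ = 0.5X.
Species balance: n_A2 = 1 − X; n_A1 = 0.5X.
Summing: n_T = 1 − 0.5X.
With p_i = (n_i/n_T)P, K_p = p_A1 / (p_A2^2).
This yields a degree-2 equation in X; solving on (0,1), X = 0.427.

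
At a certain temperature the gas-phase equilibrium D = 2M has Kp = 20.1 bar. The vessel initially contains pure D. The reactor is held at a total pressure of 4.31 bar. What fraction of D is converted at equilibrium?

Basis: 1 mol D initially; let X = conversion of D. Extent ξ = X.
At extent ξ: n_D = 1 − X; n_M = 2X.
Summing: n_T = 1 + X.
y_i = n_i/n_T, p_i = y_i·P. Kp = p_M^2 / (p_D).
This yields a degree-2 equation in X; solving on (0,1), X = 0.734.

X = 0.734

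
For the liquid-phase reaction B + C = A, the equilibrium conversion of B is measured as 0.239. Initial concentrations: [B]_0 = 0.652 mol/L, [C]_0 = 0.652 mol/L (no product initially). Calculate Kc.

Let X = conversion of B.
Concentrations: [B] = 0.652 − 0.652X; [C] = 0.652 − 0.652X; [A] = 0.652X.
At X = 0.239: [B] = 0.496, [C] = 0.496, [A] = 0.156.
Kc = [A] / ([B] [C]) = 0.633 L/mol.

Kc = 0.633 L/mol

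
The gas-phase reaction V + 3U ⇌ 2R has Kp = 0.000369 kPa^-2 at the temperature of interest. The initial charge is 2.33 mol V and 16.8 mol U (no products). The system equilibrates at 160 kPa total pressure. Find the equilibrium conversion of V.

X = 0.865

Let X = conversion of V (basis 2.33 mol V); extent of reaction ξ = 2.33X.
At extent ξ: n_V = 2.33 − 2.33X; n_U = 16.8 − 6.99X; n_R = 4.66X.
Summing: n_T = 19.1 − 4.66X.
Mole fractions y_i = n_i/n_T; Kp = p_R^2 / (p_V p_U^3) with p_i = y_i·P.
Equating to 0.000369 kPa^-2 and solving on 0 < X < 1: X = 0.865.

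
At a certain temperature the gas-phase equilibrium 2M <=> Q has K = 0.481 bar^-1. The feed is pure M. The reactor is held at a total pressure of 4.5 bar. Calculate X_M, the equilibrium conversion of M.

X = 0.678

Take 1 mol M as basis and let X be its fractional conversion, so ξ = 0.5X.
At extent ξ: n_M = 1 − X; n_Q = 0.5X.
Summing: n_T = 1 − 0.5X.
y_i = n_i/n_T, p_i = y_i·P. K = p_Q / (p_M^2).
This yields a degree-2 equation in X; solving on (0,1), X = 0.678.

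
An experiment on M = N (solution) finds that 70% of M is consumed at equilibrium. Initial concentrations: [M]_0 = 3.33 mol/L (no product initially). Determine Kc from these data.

Let X = conversion of M.
Concentrations: [M] = 3.33 − 3.33X; [N] = 3.33X.
At X = 0.7: [M] = 0.999, [N] = 2.33.
Kc = [N] / ([M]) = 2.33.

Kc = 2.33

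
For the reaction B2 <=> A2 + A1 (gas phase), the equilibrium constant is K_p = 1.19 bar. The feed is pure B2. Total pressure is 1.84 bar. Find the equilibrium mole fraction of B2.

Let X = conversion of B2 (basis 1 mol B2); extent of reaction ξ = X.
Species balance: n_B2 = 1 − X; n_A2 = X; n_A1 = X.
Summing: n_T = 1 + X.
y_i = n_i/n_T, p_i = y_i·P. K_p = p_A2 p_A1 / (p_B2).
Setting this equal to 1.19 bar and taking the physical root (0 < X < 1) gives X = 0.627.
Then n_B2 = 0.373, n_T = 1.63, so y_B2 = 0.229.

y_B2 = 0.229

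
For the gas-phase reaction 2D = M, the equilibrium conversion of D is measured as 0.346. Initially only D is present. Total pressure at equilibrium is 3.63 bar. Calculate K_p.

K_p = 0.0921 bar^-1

Take 1 mol D as basis and let X be its fractional conversion, so ξ = 0.5X.
Mole table: n_D = 1 − X; n_M = 0.5X.
n_T = Σnᵢ = 1 − 0.5X.
At X = 0.346: n_D = 0.654, n_M = 0.173, n_T = 0.827.
p_i = (n_i/n_T)·P. K_p = p_M / (p_D^2) = 0.0921 bar^-1.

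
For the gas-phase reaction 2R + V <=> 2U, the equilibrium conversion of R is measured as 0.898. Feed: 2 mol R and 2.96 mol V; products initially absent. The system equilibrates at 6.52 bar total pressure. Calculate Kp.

Kp = 23.4 bar^-1

Let X = conversion of R (basis 2 mol R); extent of reaction ξ = X.
Mole table: n_R = 2 − 2X; n_V = 2.96 − X; n_U = 2X.
Total moles n_T = 4.96 − X.
At X = 0.898: n_R = 0.204, n_V = 2.06, n_U = 1.8, n_T = 4.06.
p_i = (n_i/n_T)·P. Kp = p_U^2 / (p_R^2 p_V) = 23.4 bar^-1.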